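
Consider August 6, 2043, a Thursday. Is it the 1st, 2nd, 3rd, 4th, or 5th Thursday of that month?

Day 6 falls in week ⌈6/7⌉ of the month.
Days 1–7 hold the 1st Thursday, 8–14 the 2nd, 15–21 the 3rd, 22–28 the 4th, 29–31 the 5th.
6 is in the range for the 1st.

1st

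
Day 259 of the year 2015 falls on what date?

2015-09-16

January has 31 days (259 − 31 = 228 remain).
February has 28 days (228 − 28 = 200 remain).
March has 31 days (200 − 31 = 169 remain).
April has 30 days (169 − 30 = 139 remain).
May has 31 days (139 − 31 = 108 remain).
June has 30 days (108 − 30 = 78 remain).
July has 31 days (78 − 31 = 47 remain).
August has 31 days (47 − 31 = 16 remain).
16 into September → September 16.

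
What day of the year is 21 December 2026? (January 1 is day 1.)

355

Days in months before December: 31 + 28 + 31 + 30 + 31 + 30 + 31 + 31 + 30 + 31 + 30 = 334.
Plus 21 days into December → day 355.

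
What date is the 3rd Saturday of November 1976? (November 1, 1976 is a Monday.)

November 1976 begins on a Monday, so the first Saturday is November 6 (5 days later).
The 3rd Saturday is 2 weeks later: 6 + 14 = 20.

20 November 1976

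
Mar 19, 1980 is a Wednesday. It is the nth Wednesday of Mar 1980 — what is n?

3rd

Day 19 falls in week ⌈19/7⌉ of the month.
Days 1–7 hold the 1st Wednesday, 8–14 the 2nd, 15–21 the 3rd, 22–28 the 4th, 29–31 the 5th.
19 is in the range for the 3rd.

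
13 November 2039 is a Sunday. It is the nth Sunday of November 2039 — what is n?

Day 13 falls in week ⌈13/7⌉ of the month.
Days 1–7 hold the 1st Sunday, 8–14 the 2nd, 15–21 the 3rd, 22–28 the 4th, 29–31 the 5th.
13 is in the range for the 2nd.

2nd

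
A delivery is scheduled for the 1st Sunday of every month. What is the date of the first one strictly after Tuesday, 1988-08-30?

August 1988 starts on a Monday, so its 1st Sunday is 1988-08-07 (6 days in).
That is not after 1988-08-30, so look at September 1988.
September 1988 starts on a Thursday, so its 1st Sunday is 1988-09-04 (3 days in).

1988-09-04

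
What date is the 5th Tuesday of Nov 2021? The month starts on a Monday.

Nov 2021 begins on a Monday, so the first Tuesday is Nov 2 (1 day later).
The 5th Tuesday is 4 weeks later: 2 + 28 = 30.

Nov 30, 2021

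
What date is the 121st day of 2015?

January has 31 days (121 − 31 = 90 remain).
February has 28 days (90 − 28 = 62 remain).
March has 31 days (62 − 31 = 31 remain).
April has 30 days (31 − 30 = 1 remain).
1 into May → May 1.

May 1, 2015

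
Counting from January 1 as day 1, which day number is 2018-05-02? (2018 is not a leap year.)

122

Days in months before May: 31 + 28 + 31 + 30 = 120.
Plus 2 days into May → day 122.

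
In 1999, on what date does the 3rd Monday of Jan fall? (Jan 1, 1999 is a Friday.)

Jan 1999 begins on a Friday, so the first Monday is Jan 4 (3 days later).
The 3rd Monday is 2 weeks later: 4 + 14 = 18.

Jan 18, 1999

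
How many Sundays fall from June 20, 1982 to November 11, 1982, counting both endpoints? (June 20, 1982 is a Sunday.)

21

June 20, 1982 is a Sunday; the first Sunday on or after it is June 20, 1982.
From June 20, 1982 to November 11, 1982: 10 + 31 + 31 + 30 + 31 + 11 = 144 days (rest of June, July, August, September, October, November).
144 ÷ 7 = 20 full weeks with remainder 4, so 20 more Sundays after the first → 21.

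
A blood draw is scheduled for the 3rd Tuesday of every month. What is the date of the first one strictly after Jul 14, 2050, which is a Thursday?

Jul 2050 starts on a Friday; its first Tuesday is the 5th, so the 3rd Tuesday is the 19th — Jul 19, 2050.
Jul 19, 2050 is after Jul 14, 2050, so that is the next one.

Jul 19, 2050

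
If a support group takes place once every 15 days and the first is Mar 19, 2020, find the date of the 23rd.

Feb 12, 2021

The 23rd occurrence is 22 intervals after the first: 22 × 15 = 330 days after Mar 19, 2020.
Mar has 31 days — 12 days to the end of Mar leaves 318.
Apr has 30 days (288 left).
May has 31 days (257 left).
Jun has 30 days (227 left).
Jul has 31 days (196 left).
Aug has 31 days (165 left).
Sep has 30 days (135 left).
Oct has 31 days (104 left).
Nov has 30 days (74 left).
Dec has 31 days (43 left).
Jan has 31 days (12 left).
12 days into Feb → Feb 12, 2021.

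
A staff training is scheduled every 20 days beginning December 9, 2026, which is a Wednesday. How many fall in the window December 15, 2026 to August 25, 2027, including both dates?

12

Occurrences land 20·i days after December 9, 2026 for i = 0, 1, 2, …
December 15, 2026 is 6 days after the start; 6 ÷ 20 = 0 remainder 6; since the remainder is 6, round up to i = 1. First occurrence in the window: #2 on December 29, 2026 (1×20 = 20 days in).
August 25, 2027 is 259 days after the start; 259 ÷ 20 = 12 remainder 19. Last occurrence in the window: #13 on August 6, 2027.
Occurrences #2 through #13: 12 in total.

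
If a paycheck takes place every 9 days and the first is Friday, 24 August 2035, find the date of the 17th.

15 January 2036

The 17th occurrence is 16 intervals after the first: 16 × 9 = 144 days after 24 August 2035.
August has 31 days — 7 days to the end of August leaves 137.
September has 30 days (107 left).
October has 31 days (76 left).
November has 30 days (46 left).
December has 31 days (15 left).
15 days into January → 15 January 2036.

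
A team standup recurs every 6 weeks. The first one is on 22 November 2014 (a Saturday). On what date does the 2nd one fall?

The 2nd occurrence is 1 interval after the first: 1 × 42 = 42 days after 22 November 2014.
November has 30 days — 8 days to the end of November leaves 34.
December has 31 days (3 left).
3 days into January → 3 January 2015.

3 January 2015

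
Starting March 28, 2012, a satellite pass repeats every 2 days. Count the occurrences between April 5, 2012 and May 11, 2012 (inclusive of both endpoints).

Occurrences land 2·i days after March 28, 2012 for i = 0, 1, 2, …
April 5, 2012 is 8 days after the start; 8 ÷ 2 = 4 remainder 0. First occurrence in the window: #5 on April 5, 2012 (4×2 = 8 days in).
May 11, 2012 is 44 days after the start; 44 ÷ 2 = 22 remainder 0. Last occurrence in the window: #23 on May 11, 2012.
Occurrences #5 through #23: 19 in total.

19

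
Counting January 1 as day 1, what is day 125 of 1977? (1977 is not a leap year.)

5 May 1977

January has 31 days (125 − 31 = 94 remain).
February has 28 days (94 − 28 = 66 remain).
March has 31 days (66 − 31 = 35 remain).
April has 30 days (35 − 30 = 5 remain).
5 into May → May 5.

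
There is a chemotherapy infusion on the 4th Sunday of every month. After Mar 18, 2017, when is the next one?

Mar 26, 2017

Mar 2017 starts on a Wednesday; its first Sunday is the 5th, so the 4th Sunday is the 26th — Mar 26, 2017.
Mar 26, 2017 is after Mar 18, 2017, so that is the next one.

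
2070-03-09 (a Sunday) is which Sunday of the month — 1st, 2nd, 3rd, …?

2nd

Day 9 falls in week ⌈9/7⌉ of the month.
Days 1–7 hold the 1st Sunday, 8–14 the 2nd, 15–21 the 3rd, 22–28 the 4th, 29–31 the 5th.
9 is in the range for the 2nd.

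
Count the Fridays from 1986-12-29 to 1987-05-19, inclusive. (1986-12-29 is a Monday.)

1986-12-29 is a Monday; the first Friday on or after it is 1987-01-02 (4 days later).
From 1987-01-02 to 1987-05-19: 29 + 28 + 31 + 30 + 19 = 137 days (rest of January, February, March, April, May).
137 ÷ 7 = 19 full weeks with remainder 4, so 19 more Fridays after the first → 20.

20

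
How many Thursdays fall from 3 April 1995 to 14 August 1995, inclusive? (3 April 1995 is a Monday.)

19

3 April 1995 is a Monday; the first Thursday on or after it is 6 April 1995 (3 days later).
From 6 April 1995 to 14 August 1995: 24 + 31 + 30 + 31 + 14 = 130 days (rest of April, May, June, July, August).
130 ÷ 7 = 18 full weeks with remainder 4, so 18 more Thursdays after the first → 19.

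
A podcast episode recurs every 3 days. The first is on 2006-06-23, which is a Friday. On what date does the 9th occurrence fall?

2006-07-17

The 9th occurrence is 8 intervals after the first: 8 × 3 = 24 days after 2006-06-23.
June has 30 days — 7 days to the end of June leaves 17.
17 days into July → 2006-07-17.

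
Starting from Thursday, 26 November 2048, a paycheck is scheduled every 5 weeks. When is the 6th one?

The 6th occurrence is 5 intervals after the first: 5 × 35 = 175 days after 26 November 2048.
November has 30 days — 4 days to the end of November leaves 171.
December has 31 days (140 left).
January has 31 days (109 left).
February has 28 days (81 left).
March has 31 days (50 left).
April has 30 days (20 left).
20 days into May → 20 May 2049.

20 May 2049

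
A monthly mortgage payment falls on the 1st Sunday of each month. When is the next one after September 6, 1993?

September 1993 starts on a Wednesday, so its 1st Sunday is September 5, 1993 (4 days in).
That is not after September 6, 1993, so look at October 1993.
October 1993 starts on a Friday, so its 1st Sunday is October 3, 1993 (2 days in).

October 3, 1993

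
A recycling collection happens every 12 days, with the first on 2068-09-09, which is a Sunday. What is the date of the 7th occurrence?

The 7th occurrence is 6 intervals after the first: 6 × 12 = 72 days after 2068-09-09.
September has 30 days — 21 days to the end of September leaves 51.
October has 31 days (20 left).
20 days into November → 2068-11-20.

2068-11-20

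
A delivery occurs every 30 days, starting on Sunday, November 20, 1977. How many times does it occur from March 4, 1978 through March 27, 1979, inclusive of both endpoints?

Occurrences land 30·i days after November 20, 1977 for i = 0, 1, 2, …
March 4, 1978 is 104 days after the start; 104 ÷ 30 = 3 remainder 14; since the remainder is 14, round up to i = 4. First occurrence in the window: #5 on March 20, 1978 (4×30 = 120 days in).
March 27, 1979 is 492 days after the start; 492 ÷ 30 = 16 remainder 12. Last occurrence in the window: #17 on March 15, 1979.
Occurrences #5 through #17: 13 in total.

13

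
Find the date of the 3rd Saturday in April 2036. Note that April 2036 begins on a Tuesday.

19 April 2036

April 2036 begins on a Tuesday, so the first Saturday is April 5 (4 days later).
The 3rd Saturday is 2 weeks later: 5 + 14 = 19.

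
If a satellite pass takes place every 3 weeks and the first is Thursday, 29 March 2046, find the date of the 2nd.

The 2nd occurrence is 1 interval after the first: 1 × 21 = 21 days after 29 March 2046.
March has 31 days — 2 days to the end of March leaves 19.
19 days into April → 19 April 2046.

19 April 2046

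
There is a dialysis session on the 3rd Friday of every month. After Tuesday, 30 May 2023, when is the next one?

16 June 2023

May 2023 starts on a Monday; its first Friday is the 5th, so the 3rd Friday is the 19th — 19 May 2023.
That is not after 30 May 2023, so look at June 2023.
June 2023 starts on a Thursday; its first Friday is the 2nd, so the 3rd Friday is the 16th — 16 June 2023.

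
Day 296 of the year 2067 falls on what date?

Jan has 31 days (296 − 31 = 265 remain).
Feb has 28 days (265 − 28 = 237 remain).
Mar has 31 days (237 − 31 = 206 remain).
Apr has 30 days (206 − 30 = 176 remain).
May has 31 days (176 − 31 = 145 remain).
Jun has 30 days (145 − 30 = 115 remain).
Jul has 31 days (115 − 31 = 84 remain).
Aug has 31 days (84 − 31 = 53 remain).
Sep has 30 days (53 − 30 = 23 remain).
23 into Oct → Oct 23.

Oct 23, 2067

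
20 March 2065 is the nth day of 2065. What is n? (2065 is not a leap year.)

Days in months before March: 31 + 28 = 59.
Plus 20 days into March → day 79.

79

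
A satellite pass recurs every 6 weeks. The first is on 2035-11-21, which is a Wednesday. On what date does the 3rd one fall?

2036-02-13

The 3rd occurrence is 2 intervals after the first: 2 × 42 = 84 days after 2035-11-21.
November has 30 days — 9 days to the end of November leaves 75.
December has 31 days (44 left).
January has 31 days (13 left).
13 days into February → 2036-02-13.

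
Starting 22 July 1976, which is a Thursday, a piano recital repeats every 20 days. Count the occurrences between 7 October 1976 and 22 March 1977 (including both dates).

Occurrences land 20·i days after 22 July 1976 for i = 0, 1, 2, …
7 October 1976 is 77 days after the start; 77 ÷ 20 = 3 remainder 17; since the remainder is 17, round up to i = 4. First occurrence in the window: #5 on 10 October 1976 (4×20 = 80 days in).
22 March 1977 is 243 days after the start; 243 ÷ 20 = 12 remainder 3. Last occurrence in the window: #13 on 19 March 1977.
Occurrences #5 through #13: 9 in total.

9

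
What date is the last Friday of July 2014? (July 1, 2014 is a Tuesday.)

25 July 2014

July 2014 begins on a Tuesday, so the first Friday is July 4 (3 days later).
July 2014 has 31 days. Adding weeks: 4, 11, 18, 25 — the last one ≤ 31 is the 25th.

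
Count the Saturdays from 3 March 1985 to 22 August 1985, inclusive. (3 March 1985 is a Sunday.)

3 March 1985 is a Sunday; the first Saturday on or after it is 9 March 1985 (6 days later).
From 9 March 1985 to 22 August 1985: 22 + 30 + 31 + 30 + 31 + 22 = 166 days (rest of March, April, May, June, July, August).
166 ÷ 7 = 23 full weeks with remainder 5, so 23 more Saturdays after the first → 24.

24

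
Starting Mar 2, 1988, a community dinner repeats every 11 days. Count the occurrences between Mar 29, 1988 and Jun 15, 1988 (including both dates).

Occurrences land 11·i days after Mar 2, 1988 for i = 0, 1, 2, …
Mar 29, 1988 is 27 days after the start; 27 ÷ 11 = 2 remainder 5; since the remainder is 5, round up to i = 3. First occurrence in the window: #4 on Apr 4, 1988 (3×11 = 33 days in).
Jun 15, 1988 is 105 days after the start; 105 ÷ 11 = 9 remainder 6. Last occurrence in the window: #10 on Jun 9, 1988.
Occurrences #4 through #10: 7 in total.

7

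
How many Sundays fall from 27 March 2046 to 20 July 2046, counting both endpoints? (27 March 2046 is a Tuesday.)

16

27 March 2046 is a Tuesday; the first Sunday on or after it is 1 April 2046 (5 days later).
From 1 April 2046 to 20 July 2046: 29 + 31 + 30 + 20 = 110 days (rest of April, May, June, July).
110 ÷ 7 = 15 full weeks with remainder 5, so 15 more Sundays after the first → 16.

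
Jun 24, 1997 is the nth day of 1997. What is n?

175

Days in months before Jun: 31 + 28 + 31 + 30 + 31 = 151.
Plus 24 days into Jun → day 175.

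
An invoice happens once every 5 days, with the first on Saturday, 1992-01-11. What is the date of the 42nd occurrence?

1992-08-03

The 42nd occurrence is 41 intervals after the first: 41 × 5 = 205 days after 1992-01-11.
January has 31 days — 20 days to the end of January leaves 185.
February has 29 days (156 left).
March has 31 days (125 left).
April has 30 days (95 left).
May has 31 days (64 left).
June has 30 days (34 left).
July has 31 days (3 left).
3 days into August → 1992-08-03.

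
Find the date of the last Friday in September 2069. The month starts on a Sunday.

2069-09-27

September 2069 begins on a Sunday, so the first Friday is September 6 (5 days later).
September 2069 has 30 days. Adding weeks: 6, 13, 20, 27 — the last one ≤ 30 is the 27th.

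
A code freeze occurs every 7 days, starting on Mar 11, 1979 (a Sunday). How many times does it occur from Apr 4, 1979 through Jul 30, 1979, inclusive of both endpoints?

17

Occurrences land 7·i days after Mar 11, 1979 for i = 0, 1, 2, …
Apr 4, 1979 is 24 days after the start; 24 ÷ 7 = 3 remainder 3; since the remainder is 3, round up to i = 4. First occurrence in the window: #5 on Apr 8, 1979 (4×7 = 28 days in).
Jul 30, 1979 is 141 days after the start; 141 ÷ 7 = 20 remainder 1. Last occurrence in the window: #21 on Jul 29, 1979.
Occurrences #5 through #21: 17 in total.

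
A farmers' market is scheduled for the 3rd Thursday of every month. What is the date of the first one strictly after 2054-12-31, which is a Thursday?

December 2054 starts on a Tuesday; its first Thursday is the 3rd, so the 3rd Thursday is the 17th — 2054-12-17.
That is not after 2054-12-31, so look at January 2055.
January 2055 starts on a Friday; its first Thursday is the 7th, so the 3rd Thursday is the 21st — 2055-01-21.

2055-01-21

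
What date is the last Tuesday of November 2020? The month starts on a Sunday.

November 2020 begins on a Sunday, so the first Tuesday is November 3 (2 days later).
November 2020 has 30 days. Adding weeks: 3, 10, 17, 24 — the last one ≤ 30 is the 24th.

24 November 2020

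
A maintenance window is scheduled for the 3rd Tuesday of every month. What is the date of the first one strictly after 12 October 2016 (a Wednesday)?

October 2016 starts on a Saturday; its first Tuesday is the 4th, so the 3rd Tuesday is the 18th — 18 October 2016.
18 October 2016 is after 12 October 2016, so that is the next one.

18 October 2016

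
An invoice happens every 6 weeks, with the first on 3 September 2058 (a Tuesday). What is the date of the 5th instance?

18 February 2059

The 5th occurrence is 4 intervals after the first: 4 × 42 = 168 days after 3 September 2058.
September has 30 days — 27 days to the end of September leaves 141.
October has 31 days (110 left).
November has 30 days (80 left).
December has 31 days (49 left).
January has 31 days (18 left).
18 days into February → 18 February 2059.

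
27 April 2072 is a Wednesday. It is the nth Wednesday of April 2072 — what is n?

4th

Day 27 falls in week ⌈27/7⌉ of the month.
Days 1–7 hold the 1st Wednesday, 8–14 the 2nd, 15–21 the 3rd, 22–28 the 4th, 29–31 the 5th.
27 is in the range for the 4th.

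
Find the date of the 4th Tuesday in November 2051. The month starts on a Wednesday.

November 2051 begins on a Wednesday, so the first Tuesday is November 7 (6 days later).
The 4th Tuesday is 3 weeks later: 7 + 21 = 28.

2051-11-28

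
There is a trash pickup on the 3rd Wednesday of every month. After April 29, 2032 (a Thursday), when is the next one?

April 2032 starts on a Thursday; its first Wednesday is the 7th, so the 3rd Wednesday is the 21st — April 21, 2032.
That is not after April 29, 2032, so look at May 2032.
May 2032 starts on a Saturday; its first Wednesday is the 5th, so the 3rd Wednesday is the 19th — May 19, 2032.

May 19, 2032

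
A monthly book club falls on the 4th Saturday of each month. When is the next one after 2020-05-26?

2020-06-27

May 2020 starts on a Friday; its first Saturday is the 2nd, so the 4th Saturday is the 23rd — 2020-05-23.
That is not after 2020-05-26, so look at June 2020.
June 2020 starts on a Monday; its first Saturday is the 6th, so the 4th Saturday is the 27th — 2020-06-27.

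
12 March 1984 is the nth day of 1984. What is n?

72

Days in months before March: 31 + 29 = 60.
Plus 12 days into March → day 72.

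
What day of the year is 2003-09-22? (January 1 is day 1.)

Days in months before September: 31 + 28 + 31 + 30 + 31 + 30 + 31 + 31 = 243.
Plus 22 days into September → day 265.

265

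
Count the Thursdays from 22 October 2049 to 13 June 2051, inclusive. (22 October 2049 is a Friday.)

22 October 2049 is a Friday; the first Thursday on or after it is 28 October 2049 (6 days later).
From 28 October 2049 to 13 June 2051: 64 + 365 + 164 = 593 days (rest of 2049, 2050, to 13 June 2051 in 2051).
593 ÷ 7 = 84 full weeks with remainder 5, so 84 more Thursdays after the first → 85.

85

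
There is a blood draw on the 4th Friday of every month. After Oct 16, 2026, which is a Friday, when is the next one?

Oct 23, 2026

Oct 2026 starts on a Thursday; its first Friday is the 2nd, so the 4th Friday is the 23rd — Oct 23, 2026.
Oct 23, 2026 is after Oct 16, 2026, so that is the next one.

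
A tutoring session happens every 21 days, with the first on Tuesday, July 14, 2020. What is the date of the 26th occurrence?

December 21, 2021

The 26th occurrence is 25 intervals after the first: 25 × 21 = 525 days after July 14, 2020.
July has 31 days — 17 days to the end of July leaves 508.
From end of July to end of 2020 is 153 days (355 left).
January has 31 days (324 left).
February has 28 days (296 left).
March has 31 days (265 left).
April has 30 days (235 left).
May has 31 days (204 left).
June has 30 days (174 left).
July has 31 days (143 left).
August has 31 days (112 left).
September has 30 days (82 left).
October has 31 days (51 left).
November has 30 days (21 left).
21 days into December → December 21, 2021.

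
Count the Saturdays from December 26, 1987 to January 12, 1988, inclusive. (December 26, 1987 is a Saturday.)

December 26, 1987 is a Saturday; the first Saturday on or after it is December 26, 1987.
From December 26, 1987 to January 12, 1988: 5 + 12 = 17 days (rest of December, January).
17 ÷ 7 = 2 full weeks with remainder 3, so 2 more Saturdays after the first → 3.

3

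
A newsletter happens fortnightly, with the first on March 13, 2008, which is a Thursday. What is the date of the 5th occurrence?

May 8, 2008

The 5th occurrence is 4 intervals after the first: 4 × 14 = 56 days after March 13, 2008.
March has 31 days — 18 days to the end of March leaves 38.
April has 30 days (8 left).
8 days into May → May 8, 2008.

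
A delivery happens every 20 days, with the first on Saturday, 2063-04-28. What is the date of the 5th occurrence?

2063-07-17

The 5th occurrence is 4 intervals after the first: 4 × 20 = 80 days after 2063-04-28.
April has 30 days — 2 days to the end of April leaves 78.
May has 31 days (47 left).
June has 30 days (17 left).
17 days into July → 2063-07-17.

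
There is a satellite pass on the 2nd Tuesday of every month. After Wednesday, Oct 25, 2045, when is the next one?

Nov 14, 2045

Oct 2045 starts on a Sunday; its first Tuesday is the 3rd, so the 2nd Tuesday is the 10th — Oct 10, 2045.
That is not after Oct 25, 2045, so look at Nov 2045.
Nov 2045 starts on a Wednesday; its first Tuesday is the 7th, so the 2nd Tuesday is the 14th — Nov 14, 2045.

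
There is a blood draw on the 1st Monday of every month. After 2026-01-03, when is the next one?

January 2026 starts on a Thursday, so its 1st Monday is 2026-01-05 (4 days in).
2026-01-05 is after 2026-01-03, so that is the next one.

2026-01-05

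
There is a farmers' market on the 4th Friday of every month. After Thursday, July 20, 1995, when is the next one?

July 28, 1995

July 1995 starts on a Saturday; its first Friday is the 7th, so the 4th Friday is the 28th — July 28, 1995.
July 28, 1995 is after July 20, 1995, so that is the next one.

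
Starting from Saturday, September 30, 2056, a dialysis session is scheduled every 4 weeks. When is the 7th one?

March 17, 2057

The 7th occurrence is 6 intervals after the first: 6 × 28 = 168 days after September 30, 2056.
September has 30 days — 0 days to the end of September leaves 168.
October has 31 days (137 left).
November has 30 days (107 left).
December has 31 days (76 left).
January has 31 days (45 left).
February has 28 days (17 left).
17 days into March → March 17, 2057.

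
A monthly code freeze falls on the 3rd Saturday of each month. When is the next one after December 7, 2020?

December 19, 2020

December 2020 starts on a Tuesday; its first Saturday is the 5th, so the 3rd Saturday is the 19th — December 19, 2020.
December 19, 2020 is after December 7, 2020, so that is the next one.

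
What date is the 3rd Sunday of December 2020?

The first Sunday of December 2020 is December 6.
The 3rd Sunday is 2 weeks later: 6 + 14 = 20.

20 December 2020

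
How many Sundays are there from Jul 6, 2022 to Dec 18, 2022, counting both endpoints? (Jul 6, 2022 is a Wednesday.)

24

Jul 6, 2022 is a Wednesday; the first Sunday on or after it is Jul 10, 2022 (4 days later).
From Jul 10, 2022 to Dec 18, 2022: 21 + 31 + 30 + 31 + 30 + 18 = 161 days (rest of Jul, Aug, Sep, Oct, Nov, Dec).
161 ÷ 7 = 23 full weeks with remainder 0, so 23 more Sundays after the first → 24.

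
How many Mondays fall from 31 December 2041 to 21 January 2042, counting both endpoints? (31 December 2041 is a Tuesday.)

31 December 2041 is a Tuesday; the first Monday on or after it is 6 January 2042 (6 days later).
From 6 January 2042 to 21 January 2042 is 21 − 6 = 15 days.
15 ÷ 7 = 2 full weeks with remainder 1, so 2 more Mondays after the first → 3.

3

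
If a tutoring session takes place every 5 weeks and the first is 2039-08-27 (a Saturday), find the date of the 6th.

2040-02-18

The 6th occurrence is 5 intervals after the first: 5 × 35 = 175 days after 2039-08-27.
August has 31 days — 4 days to the end of August leaves 171.
September has 30 days (141 left).
October has 31 days (110 left).
November has 30 days (80 left).
December has 31 days (49 left).
January has 31 days (18 left).
18 days into February → 2040-02-18.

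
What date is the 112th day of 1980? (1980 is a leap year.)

21 April 1980

January has 31 days (112 − 31 = 81 remain).
February has 29 days (81 − 29 = 52 remain).
March has 31 days (52 − 31 = 21 remain).
21 into April → April 21.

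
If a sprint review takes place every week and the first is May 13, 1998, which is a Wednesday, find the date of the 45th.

The 45th occurrence is 44 intervals after the first: 44 × 7 = 308 days after May 13, 1998.
May has 31 days — 18 days to the end of May leaves 290.
Jun has 30 days (260 left).
Jul has 31 days (229 left).
Aug has 31 days (198 left).
Sep has 30 days (168 left).
Oct has 31 days (137 left).
Nov has 30 days (107 left).
Dec has 31 days (76 left).
Jan has 31 days (45 left).
Feb has 28 days (17 left).
17 days into Mar → Mar 17, 1999.

Mar 17, 1999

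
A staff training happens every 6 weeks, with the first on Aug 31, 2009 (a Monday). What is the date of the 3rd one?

Nov 23, 2009

The 3rd occurrence is 2 intervals after the first: 2 × 42 = 84 days after Aug 31, 2009.
Aug has 31 days — 0 days to the end of Aug leaves 84.
Sep has 30 days (54 left).
Oct has 31 days (23 left).
23 days into Nov → Nov 23, 2009.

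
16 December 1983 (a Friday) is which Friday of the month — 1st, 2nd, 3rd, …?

3rd

Day 16 falls in week ⌈16/7⌉ of the month.
Days 1–7 hold the 1st Friday, 8–14 the 2nd, 15–21 the 3rd, 22–28 the 4th, 29–31 the 5th.
16 is in the range for the 3rd.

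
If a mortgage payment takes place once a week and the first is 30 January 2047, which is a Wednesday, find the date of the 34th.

18 September 2047

The 34th occurrence is 33 intervals after the first: 33 × 7 = 231 days after 30 January 2047.
January has 31 days — 1 day to the end of January leaves 230.
February has 28 days (202 left).
March has 31 days (171 left).
April has 30 days (141 left).
May has 31 days (110 left).
June has 30 days (80 left).
July has 31 days (49 left).
August has 31 days (18 left).
18 days into September → 18 September 2047.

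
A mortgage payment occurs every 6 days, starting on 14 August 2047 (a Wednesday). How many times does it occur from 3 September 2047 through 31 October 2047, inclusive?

10

Occurrences land 6·i days after 14 August 2047 for i = 0, 1, 2, …
3 September 2047 is 20 days after the start; 20 ÷ 6 = 3 remainder 2; since the remainder is 2, round up to i = 4. First occurrence in the window: #5 on 7 September 2047 (4×6 = 24 days in).
31 October 2047 is 78 days after the start; 78 ÷ 6 = 13 remainder 0. Last occurrence in the window: #14 on 31 October 2047.
Occurrences #5 through #14: 10 in total.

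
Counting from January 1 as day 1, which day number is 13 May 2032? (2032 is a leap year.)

Days in months before May: 31 + 29 + 31 + 30 = 121.
Plus 13 days into May → day 134.

134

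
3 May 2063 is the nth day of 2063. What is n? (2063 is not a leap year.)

Days in months before May: 31 + 28 + 31 + 30 = 120.
Plus 3 days into May → day 123.

123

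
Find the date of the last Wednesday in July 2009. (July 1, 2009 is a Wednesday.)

2009-07-29

July 2009 begins on a Wednesday, so the first Wednesday is July 1.
July 2009 has 31 days. Adding weeks: 1, 8, 15, 22, 29 — the last one ≤ 31 is the 29th.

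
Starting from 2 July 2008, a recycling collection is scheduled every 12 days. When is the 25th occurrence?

16 April 2009

The 25th occurrence is 24 intervals after the first: 24 × 12 = 288 days after 2 July 2008.
July has 31 days — 29 days to the end of July leaves 259.
August has 31 days (228 left).
September has 30 days (198 left).
October has 31 days (167 left).
November has 30 days (137 left).
December has 31 days (106 left).
January has 31 days (75 left).
February has 28 days (47 left).
March has 31 days (16 left).
16 days into April → 16 April 2009.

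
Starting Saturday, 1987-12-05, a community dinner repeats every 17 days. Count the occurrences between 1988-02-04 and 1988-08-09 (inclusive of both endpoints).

11

Occurrences land 17·i days after 1987-12-05 for i = 0, 1, 2, …
1988-02-04 is 61 days after the start; 61 ÷ 17 = 3 remainder 10; since the remainder is 10, round up to i = 4. First occurrence in the window: #5 on 1988-02-11 (4×17 = 68 days in).
1988-08-09 is 248 days after the start; 248 ÷ 17 = 14 remainder 10. Last occurrence in the window: #15 on 1988-07-30.
Occurrences #5 through #15: 11 in total.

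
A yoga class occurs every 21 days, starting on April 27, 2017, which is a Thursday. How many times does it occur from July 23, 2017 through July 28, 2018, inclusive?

17

Occurrences land 21·i days after April 27, 2017 for i = 0, 1, 2, …
July 23, 2017 is 87 days after the start; 87 ÷ 21 = 4 remainder 3; since the remainder is 3, round up to i = 5. First occurrence in the window: #6 on August 10, 2017 (5×21 = 105 days in).
July 28, 2018 is 457 days after the start; 457 ÷ 21 = 21 remainder 16. Last occurrence in the window: #22 on July 12, 2018.
Occurrences #6 through #22: 17 in total.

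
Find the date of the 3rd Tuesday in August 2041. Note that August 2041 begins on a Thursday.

2041-08-20

August 2041 begins on a Thursday, so the first Tuesday is August 6 (5 days later).
The 3rd Tuesday is 2 weeks later: 6 + 14 = 20.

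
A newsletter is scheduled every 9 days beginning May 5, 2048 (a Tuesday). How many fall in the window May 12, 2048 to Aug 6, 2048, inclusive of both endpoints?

10

Occurrences land 9·i days after May 5, 2048 for i = 0, 1, 2, …
May 12, 2048 is 7 days after the start; 7 ÷ 9 = 0 remainder 7; since the remainder is 7, round up to i = 1. First occurrence in the window: #2 on May 14, 2048 (1×9 = 9 days in).
Aug 6, 2048 is 93 days after the start; 93 ÷ 9 = 10 remainder 3. Last occurrence in the window: #11 on Aug 3, 2048.
Occurrences #2 through #11: 10 in total.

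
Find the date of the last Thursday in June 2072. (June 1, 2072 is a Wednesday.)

June 2072 begins on a Wednesday, so the first Thursday is June 2 (1 day later).
June 2072 has 30 days. Adding weeks: 2, 9, 16, 23, 30 — the last one ≤ 30 is the 30th.

June 30, 2072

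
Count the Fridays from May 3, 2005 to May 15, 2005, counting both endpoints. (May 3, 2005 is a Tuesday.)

2

May 3, 2005 is a Tuesday; the first Friday on or after it is May 6, 2005 (3 days later).
From May 6, 2005 to May 15, 2005 is 15 − 6 = 9 days.
9 ÷ 7 = 1 full weeks with remainder 2, so 1 more Fridays after the first → 2.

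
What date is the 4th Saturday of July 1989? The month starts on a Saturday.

July 22, 1989

July 1989 begins on a Saturday, so the first Saturday is July 1.
The 4th Saturday is 3 weeks later: 1 + 21 = 22.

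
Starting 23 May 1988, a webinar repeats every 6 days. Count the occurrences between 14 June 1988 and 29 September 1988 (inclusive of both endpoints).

18

Occurrences land 6·i days after 23 May 1988 for i = 0, 1, 2, …
14 June 1988 is 22 days after the start; 22 ÷ 6 = 3 remainder 4; since the remainder is 4, round up to i = 4. First occurrence in the window: #5 on 16 June 1988 (4×6 = 24 days in).
29 September 1988 is 129 days after the start; 129 ÷ 6 = 21 remainder 3. Last occurrence in the window: #22 on 26 September 1988.
Occurrences #5 through #22: 18 in total.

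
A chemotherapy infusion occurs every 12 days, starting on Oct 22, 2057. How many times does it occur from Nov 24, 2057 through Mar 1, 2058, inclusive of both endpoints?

Occurrences land 12·i days after Oct 22, 2057 for i = 0, 1, 2, …
Nov 24, 2057 is 33 days after the start; 33 ÷ 12 = 2 remainder 9; since the remainder is 9, round up to i = 3. First occurrence in the window: #4 on Nov 27, 2057 (3×12 = 36 days in).
Mar 1, 2058 is 130 days after the start; 130 ÷ 12 = 10 remainder 10. Last occurrence in the window: #11 on Feb 19, 2058.
Occurrences #4 through #11: 8 in total.

8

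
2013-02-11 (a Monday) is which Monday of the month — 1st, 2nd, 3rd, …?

Day 11 falls in week ⌈11/7⌉ of the month.
Days 1–7 hold the 1st Monday, 8–14 the 2nd, 15–21 the 3rd, 22–28 the 4th, 29–31 the 5th.
11 is in the range for the 2nd.

2nd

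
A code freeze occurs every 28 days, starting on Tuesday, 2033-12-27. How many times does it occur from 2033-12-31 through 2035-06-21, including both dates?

19

Occurrences land 28·i days after 2033-12-27 for i = 0, 1, 2, …
2033-12-31 is 4 days after the start; 4 ÷ 28 = 0 remainder 4; since the remainder is 4, round up to i = 1. First occurrence in the window: #2 on 2034-01-24 (1×28 = 28 days in).
2035-06-21 is 541 days after the start; 541 ÷ 28 = 19 remainder 9. Last occurrence in the window: #20 on 2035-06-12.
Occurrences #2 through #20: 19 in total.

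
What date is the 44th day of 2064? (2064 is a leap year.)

2064-02-13

January has 31 days (44 − 31 = 13 remain).
13 into February → February 13.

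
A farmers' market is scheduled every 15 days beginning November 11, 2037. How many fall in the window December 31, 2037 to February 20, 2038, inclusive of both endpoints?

Occurrences land 15·i days after November 11, 2037 for i = 0, 1, 2, …
December 31, 2037 is 50 days after the start; 50 ÷ 15 = 3 remainder 5; since the remainder is 5, round up to i = 4. First occurrence in the window: #5 on January 10, 2038 (4×15 = 60 days in).
February 20, 2038 is 101 days after the start; 101 ÷ 15 = 6 remainder 11. Last occurrence in the window: #7 on February 9, 2038.
Occurrences #5 through #7: 3 in total.

3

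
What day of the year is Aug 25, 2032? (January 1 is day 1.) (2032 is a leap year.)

238

Days in months before Aug: 31 + 29 + 31 + 30 + 31 + 30 + 31 = 213.
Plus 25 days into Aug → day 238.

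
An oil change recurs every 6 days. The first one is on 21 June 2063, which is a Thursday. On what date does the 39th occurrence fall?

The 39th occurrence is 38 intervals after the first: 38 × 6 = 228 days after 21 June 2063.
June has 30 days — 9 days to the end of June leaves 219.
July has 31 days (188 left).
August has 31 days (157 left).
September has 30 days (127 left).
October has 31 days (96 left).
November has 30 days (66 left).
December has 31 days (35 left).
January has 31 days (4 left).
4 days into February → 4 February 2064.

4 February 2064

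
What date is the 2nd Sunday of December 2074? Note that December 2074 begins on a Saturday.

9 December 2074

December 2074 begins on a Saturday, so the first Sunday is December 2 (1 day later).
The 2nd Sunday is 1 weeks later: 2 + 7 = 9.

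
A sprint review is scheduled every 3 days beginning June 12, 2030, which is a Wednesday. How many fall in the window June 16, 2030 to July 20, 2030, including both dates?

11

Occurrences land 3·i days after June 12, 2030 for i = 0, 1, 2, …
June 16, 2030 is 4 days after the start; 4 ÷ 3 = 1 remainder 1; since the remainder is 1, round up to i = 2. First occurrence in the window: #3 on June 18, 2030 (2×3 = 6 days in).
July 20, 2030 is 38 days after the start; 38 ÷ 3 = 12 remainder 2. Last occurrence in the window: #13 on July 18, 2030.
Occurrences #3 through #13: 11 in total.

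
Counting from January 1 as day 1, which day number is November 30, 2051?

Days in months before November: 31 + 28 + 31 + 30 + 31 + 30 + 31 + 31 + 30 + 31 = 304.
Plus 30 days into November → day 334.

334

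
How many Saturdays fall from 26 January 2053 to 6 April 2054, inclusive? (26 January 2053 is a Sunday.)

26 January 2053 is a Sunday; the first Saturday on or after it is 1 February 2053 (6 days later).
From 1 February 2053 to 6 April 2054: 333 + 96 = 429 days (rest of 2053, to 6 April 2054 in 2054).
429 ÷ 7 = 61 full weeks with remainder 2, so 61 more Saturdays after the first → 62.

62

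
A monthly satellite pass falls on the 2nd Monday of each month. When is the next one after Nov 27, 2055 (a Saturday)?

Nov 2055 starts on a Monday; its first Monday is the 1st, so the 2nd Monday is the 8th — Nov 8, 2055.
That is not after Nov 27, 2055, so look at Dec 2055.
Dec 2055 starts on a Wednesday; its first Monday is the 6th, so the 2nd Monday is the 13th — Dec 13, 2055.

Dec 13, 2055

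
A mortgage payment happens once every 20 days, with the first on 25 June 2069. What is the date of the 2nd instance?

The 2nd occurrence is 1 interval after the first: 1 × 20 = 20 days after 25 June 2069.
June has 30 days — 5 days to the end of June leaves 15.
15 days into July → 15 July 2069.

15 July 2069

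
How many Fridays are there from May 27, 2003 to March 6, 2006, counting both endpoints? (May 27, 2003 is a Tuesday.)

145

May 27, 2003 is a Tuesday; the first Friday on or after it is May 30, 2003 (3 days later).
From May 30, 2003 to March 6, 2006: 215 + 366 + 365 + 65 = 1011 days (rest of 2003, 2004, 2005, to March 6, 2006 in 2006).
1011 ÷ 7 = 144 full weeks with remainder 3, so 144 more Fridays after the first → 145.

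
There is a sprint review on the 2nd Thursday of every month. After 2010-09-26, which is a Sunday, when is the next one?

2010-10-14

September 2010 starts on a Wednesday; its first Thursday is the 2nd, so the 2nd Thursday is the 9th — 2010-09-09.
That is not after 2010-09-26, so look at October 2010.
October 2010 starts on a Friday; its first Thursday is the 7th, so the 2nd Thursday is the 14th — 2010-10-14.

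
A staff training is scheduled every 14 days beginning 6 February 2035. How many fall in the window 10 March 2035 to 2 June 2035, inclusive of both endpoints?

Occurrences land 14·i days after 6 February 2035 for i = 0, 1, 2, …
10 March 2035 is 32 days after the start; 32 ÷ 14 = 2 remainder 4; since the remainder is 4, round up to i = 3. First occurrence in the window: #4 on 20 March 2035 (3×14 = 42 days in).
2 June 2035 is 116 days after the start; 116 ÷ 14 = 8 remainder 4. Last occurrence in the window: #9 on 29 May 2035.
Occurrences #4 through #9: 6 in total.

6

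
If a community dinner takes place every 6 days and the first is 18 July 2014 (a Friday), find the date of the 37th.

19 February 2015

The 37th occurrence is 36 intervals after the first: 36 × 6 = 216 days after 18 July 2014.
July has 31 days — 13 days to the end of July leaves 203.
August has 31 days (172 left).
September has 30 days (142 left).
October has 31 days (111 left).
November has 30 days (81 left).
December has 31 days (50 left).
January has 31 days (19 left).
19 days into February → 19 February 2015.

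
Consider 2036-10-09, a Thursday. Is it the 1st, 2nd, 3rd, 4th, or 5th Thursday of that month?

2nd

Day 9 falls in week ⌈9/7⌉ of the month.
Days 1–7 hold the 1st Thursday, 8–14 the 2nd, 15–21 the 3rd, 22–28 the 4th, 29–31 the 5th.
9 is in the range for the 2nd.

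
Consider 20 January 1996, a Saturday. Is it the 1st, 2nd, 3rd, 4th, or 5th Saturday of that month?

3rd

Day 20 falls in week ⌈20/7⌉ of the month.
Days 1–7 hold the 1st Saturday, 8–14 the 2nd, 15–21 the 3rd, 22–28 the 4th, 29–31 the 5th.
20 is in the range for the 3rd.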